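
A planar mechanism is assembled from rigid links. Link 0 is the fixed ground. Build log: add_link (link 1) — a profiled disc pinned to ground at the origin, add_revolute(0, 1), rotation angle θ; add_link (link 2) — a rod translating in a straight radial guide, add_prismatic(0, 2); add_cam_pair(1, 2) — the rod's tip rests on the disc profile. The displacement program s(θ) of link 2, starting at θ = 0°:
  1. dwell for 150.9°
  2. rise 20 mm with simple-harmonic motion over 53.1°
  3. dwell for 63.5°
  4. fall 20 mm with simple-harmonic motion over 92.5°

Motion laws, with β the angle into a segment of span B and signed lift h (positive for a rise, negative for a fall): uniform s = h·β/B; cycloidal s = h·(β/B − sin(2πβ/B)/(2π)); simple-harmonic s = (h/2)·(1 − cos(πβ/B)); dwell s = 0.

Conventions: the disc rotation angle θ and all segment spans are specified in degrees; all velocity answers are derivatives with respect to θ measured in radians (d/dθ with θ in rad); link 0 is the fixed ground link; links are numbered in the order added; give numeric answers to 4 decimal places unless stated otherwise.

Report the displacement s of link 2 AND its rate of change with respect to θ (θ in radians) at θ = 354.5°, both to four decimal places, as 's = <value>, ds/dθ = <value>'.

seg 1 [0°–150.9°] dwell: s stays 0.0000
seg 2 [150.9°–204°] simple-harmonic, h=20: full span → s += 20 → s = 20.0000
seg 3 [204°–267.5°] dwell: s stays 20.0000
seg 4 [267.5°–360°] simple-harmonic, h=-20: θ=354.5° here. β=87, B=92.5. -20/2·(1 − cos(π·0.9405)) = -19.8260 → s = 0.1740
velocity in seg [267.5°–360°] (simple-harmonic), θ in radians: β = 87° = 1.5184 rad, B = 92.5° = 1.6144 rad; ds/dθ = (πh/(2B)) sin(πβ/B) = (π·(-20)/(2·1.6144)) sin(π·0.9405) = -3.613874 mm/rad

s = 0.1740, ds/dθ = -3.6139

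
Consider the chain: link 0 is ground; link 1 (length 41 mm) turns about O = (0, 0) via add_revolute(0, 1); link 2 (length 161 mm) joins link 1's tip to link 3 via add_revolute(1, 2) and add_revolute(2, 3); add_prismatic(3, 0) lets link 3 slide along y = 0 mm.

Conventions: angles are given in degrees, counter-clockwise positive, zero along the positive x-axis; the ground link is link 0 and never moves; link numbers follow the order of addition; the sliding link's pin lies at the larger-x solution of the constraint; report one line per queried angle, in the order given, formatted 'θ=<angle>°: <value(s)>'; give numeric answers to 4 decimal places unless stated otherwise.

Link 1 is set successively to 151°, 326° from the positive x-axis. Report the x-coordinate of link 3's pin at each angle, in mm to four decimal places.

geometry: r = 41 mm, L = 161 mm, e = 0 mm
θ=151°: crank pin P = (r cos θ, r sin θ) = (-35.859408, 19.877194)
θ=151°: h = r sin θ − e = 19.877194 − 0 = 19.877194
θ=151°: x = r cos θ + √(L² − h²) = -35.859408 + 159.768261 = 123.908853
θ=326°: crank pin P = (r cos θ, r sin θ) = (33.990540, -22.926909)
θ=326°: h = r sin θ − e = -22.926909 − 0 = -22.926909
θ=326°: x = r cos θ + √(L² − h²) = 33.990540 + 159.359207 = 193.349747

θ=151°: 123.9089
θ=326°: 193.3497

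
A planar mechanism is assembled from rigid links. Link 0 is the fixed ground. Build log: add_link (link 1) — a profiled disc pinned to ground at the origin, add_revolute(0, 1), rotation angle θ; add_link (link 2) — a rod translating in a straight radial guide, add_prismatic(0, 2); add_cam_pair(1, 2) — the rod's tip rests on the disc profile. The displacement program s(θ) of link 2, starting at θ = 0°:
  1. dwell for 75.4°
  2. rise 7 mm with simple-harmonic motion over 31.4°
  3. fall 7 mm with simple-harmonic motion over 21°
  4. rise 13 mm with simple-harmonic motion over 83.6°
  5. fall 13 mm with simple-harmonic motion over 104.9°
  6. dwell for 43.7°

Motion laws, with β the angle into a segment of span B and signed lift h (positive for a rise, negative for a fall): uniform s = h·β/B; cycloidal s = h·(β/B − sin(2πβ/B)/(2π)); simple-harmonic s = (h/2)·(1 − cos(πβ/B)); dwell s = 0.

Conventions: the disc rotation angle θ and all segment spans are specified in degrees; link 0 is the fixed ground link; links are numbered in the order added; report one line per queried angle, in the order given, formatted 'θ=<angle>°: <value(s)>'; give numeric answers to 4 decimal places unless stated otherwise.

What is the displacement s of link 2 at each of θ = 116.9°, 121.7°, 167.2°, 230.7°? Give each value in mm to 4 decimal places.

seg 1 [0°–75.4°] dwell: s stays 0.0000
seg 2 [75.4°–106.8°] simple-harmonic, h=7: full span → s += 7 → s = 7.0000
seg 3 [106.8°–127.8°] simple-harmonic, h=-7: θ=116.9° here. β=10.1, B=21. -7/2·(1 − cos(π·0.4810)) = -3.2907 → s = 3.7093
seg 3 [106.8°–127.8°] simple-harmonic, h=-7: θ=121.7° here. β=14.9, B=21. -7/2·(1 − cos(π·0.7095)) = -5.6410 → s = 1.3590
seg 3 [106.8°–127.8°] simple-harmonic, h=-7: full span → s += -7 → s = 0.0000
seg 4 [127.8°–211.4°] simple-harmonic, h=13: θ=167.2° here. β=39.4, B=83.6. 13/2·(1 − cos(π·0.4713)) = 5.9146 → s = 5.9146
seg 4 [127.8°–211.4°] simple-harmonic, h=13: full span → s += 13 → s = 13.0000
seg 5 [211.4°–316.3°] simple-harmonic, h=-13: θ=230.7° here. β=19.3, B=104.9. -13/2·(1 − cos(π·0.1840)) = -1.0559 → s = 11.9441

θ=116.9°: 3.7093
θ=121.7°: 1.3590
θ=167.2°: 5.9146
θ=230.7°: 11.9441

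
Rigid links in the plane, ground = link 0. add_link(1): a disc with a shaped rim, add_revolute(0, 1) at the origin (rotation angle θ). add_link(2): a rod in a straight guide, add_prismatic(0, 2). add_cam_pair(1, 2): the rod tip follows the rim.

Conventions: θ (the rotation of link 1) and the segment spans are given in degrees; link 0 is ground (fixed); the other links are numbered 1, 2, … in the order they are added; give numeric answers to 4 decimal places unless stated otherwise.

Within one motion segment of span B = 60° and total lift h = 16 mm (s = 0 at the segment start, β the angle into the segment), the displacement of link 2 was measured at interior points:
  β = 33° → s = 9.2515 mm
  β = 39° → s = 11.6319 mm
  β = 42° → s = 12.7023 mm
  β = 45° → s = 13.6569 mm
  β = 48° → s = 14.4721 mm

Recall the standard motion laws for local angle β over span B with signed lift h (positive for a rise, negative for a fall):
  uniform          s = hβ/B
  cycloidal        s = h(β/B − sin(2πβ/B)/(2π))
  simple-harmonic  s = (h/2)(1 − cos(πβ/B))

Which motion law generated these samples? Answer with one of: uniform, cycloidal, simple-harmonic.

candidates at β/B = r: uniform s = h·r (linear in β); cycloidal s = h·(r − sin(2πr)/(2π)); simple-harmonic s = (h/2)(1 − cos(πr))
β=33°: printed 9.2515 | uniform 8.8000, cycloidal 9.5869, simple-harmonic 9.2515
β=39°: printed 11.6319 | uniform 10.4000, cycloidal 12.4601, simple-harmonic 11.6319
β=42°: printed 12.7023 | uniform 11.2000, cycloidal 13.6218, simple-harmonic 12.7023
β=45°: printed 13.6569 | uniform 12.0000, cycloidal 14.5465, simple-harmonic 13.6569
β=48°: printed 14.4721 | uniform 12.8000, cycloidal 15.2218, simple-harmonic 14.4721
only one law matches every sample → simple-harmonic

simple-harmonic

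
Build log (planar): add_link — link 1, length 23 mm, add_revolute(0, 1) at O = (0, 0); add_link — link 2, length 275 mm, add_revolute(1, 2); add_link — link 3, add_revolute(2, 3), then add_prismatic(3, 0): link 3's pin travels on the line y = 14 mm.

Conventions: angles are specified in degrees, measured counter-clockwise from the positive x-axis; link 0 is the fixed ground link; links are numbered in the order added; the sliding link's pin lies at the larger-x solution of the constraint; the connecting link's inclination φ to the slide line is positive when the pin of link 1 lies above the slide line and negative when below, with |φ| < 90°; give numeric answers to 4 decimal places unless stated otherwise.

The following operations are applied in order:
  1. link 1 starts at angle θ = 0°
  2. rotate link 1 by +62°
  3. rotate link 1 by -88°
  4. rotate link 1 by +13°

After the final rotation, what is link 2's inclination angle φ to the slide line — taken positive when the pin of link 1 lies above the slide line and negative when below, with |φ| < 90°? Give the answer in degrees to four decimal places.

geometry: r = 23 mm, L = 275 mm, e = 14 mm; θ starts at 0°
rotate link 1 by +62°: θ ← 0° +62° = 62°
rotate link 1 by -88°: θ ← 62° -88° = -26°
rotate link 1 by +13°: θ ← -26° +13° = -13°
h = r sin θ − e = -5.173874 − 14 = -19.173874
sin φ = h / L = -19.173874 / 275 = -0.06972318
φ = arcsin(-0.06972318) = -3.998088°

-3.9981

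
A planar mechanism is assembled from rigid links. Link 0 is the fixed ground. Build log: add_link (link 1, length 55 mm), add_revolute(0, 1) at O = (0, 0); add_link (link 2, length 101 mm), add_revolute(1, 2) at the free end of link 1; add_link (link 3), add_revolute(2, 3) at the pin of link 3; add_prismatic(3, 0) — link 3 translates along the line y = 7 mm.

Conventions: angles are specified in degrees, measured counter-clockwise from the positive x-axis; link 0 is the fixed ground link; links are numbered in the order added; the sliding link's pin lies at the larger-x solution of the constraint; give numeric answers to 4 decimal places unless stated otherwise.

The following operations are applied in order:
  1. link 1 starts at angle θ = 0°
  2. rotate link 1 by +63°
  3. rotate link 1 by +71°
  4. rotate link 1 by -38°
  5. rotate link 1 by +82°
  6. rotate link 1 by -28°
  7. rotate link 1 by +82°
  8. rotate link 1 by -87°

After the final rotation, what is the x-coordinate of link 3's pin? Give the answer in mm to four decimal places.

geometry: r = 55 mm, L = 101 mm, e = 7 mm; θ starts at 0°
rotate link 1 by +63°: θ ← 0° +63° = 63°
rotate link 1 by +71°: θ ← 63° +71° = 134°
rotate link 1 by -38°: θ ← 134° -38° = 96°
rotate link 1 by +82°: θ ← 96° +82° = 178°
rotate link 1 by -28°: θ ← 178° -28° = 150°
rotate link 1 by +82°: θ ← 150° +82° = 232°
rotate link 1 by -87°: θ ← 232° -87° = 145°
crank pin P = (r cos θ, r sin θ) = (-45.053362, 31.546704)
h = r sin θ − e = 31.546704 − 7 = 24.546704
x = r cos θ + √(L² − h²) = -45.053362 + 97.971727 = 52.918365

52.9184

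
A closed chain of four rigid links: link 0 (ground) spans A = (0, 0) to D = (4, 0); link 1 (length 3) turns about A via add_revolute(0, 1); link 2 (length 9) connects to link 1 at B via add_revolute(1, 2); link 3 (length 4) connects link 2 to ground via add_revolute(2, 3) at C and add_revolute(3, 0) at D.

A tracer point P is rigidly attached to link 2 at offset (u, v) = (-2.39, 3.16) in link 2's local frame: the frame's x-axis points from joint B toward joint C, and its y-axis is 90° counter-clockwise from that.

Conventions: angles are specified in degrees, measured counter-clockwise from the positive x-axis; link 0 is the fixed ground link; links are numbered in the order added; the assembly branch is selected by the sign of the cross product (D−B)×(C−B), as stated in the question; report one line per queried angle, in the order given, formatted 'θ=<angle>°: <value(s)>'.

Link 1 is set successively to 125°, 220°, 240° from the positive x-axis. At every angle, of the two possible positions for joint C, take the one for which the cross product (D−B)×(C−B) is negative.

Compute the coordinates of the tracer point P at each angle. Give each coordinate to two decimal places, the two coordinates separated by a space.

A=(0,0), D=(4.00,0)
θ=125°: B = A + 3.00·(cos125°, sin125°) = (-1.7207, 2.4575)
θ=125°: |BD| = 6.2262
θ=125°: circle(B,9.00) ∩ circle(D,4.00): a=8.3330, h=3.4002
θ=125°:   candidates: C₊=(7.2778,2.2927) cross=21.171; C₋=(4.5937,-3.9557) cross=-21.171
θ=125°:   branch - wants cross < 0 → take C=(4.5937,-3.9557) (cross=-21.171)
θ=125°: ex = (C−B)/|BC| = (0.7016,-0.7126); ey = (0.7126,0.7016)
θ=125°: P = B + -2.39·ex + 3.16·ey = (-1.1458,6.3776)
θ=220°: B = A + 3.00·(cos220°, sin220°) = (-2.2981, -1.9284)
θ=220°: |BD| = 6.5867
θ=220°: circle(B,9.00) ∩ circle(D,4.00): a=8.2275, h=3.6480
θ=220°:   candidates: C₊=(4.5009,3.9685) cross=24.028; C₋=(6.6369,-3.0078) cross=-24.028
θ=220°:   branch - wants cross < 0 → take C=(6.6369,-3.0078) (cross=-24.028)
θ=220°: ex = (C−B)/|BC| = (0.9928,-0.1199); ey = (0.1199,0.9928)
θ=220°: P = B + -2.39·ex + 3.16·ey = (-4.2919,1.4955)
θ=240°: B = A + 3.00·(cos240°, sin240°) = (-1.5000, -2.5981)
θ=240°: |BD| = 6.0828
θ=240°: circle(B,9.00) ∩ circle(D,4.00): a=8.3843, h=3.2715
θ=240°:   candidates: C₊=(4.6838,3.9411) cross=19.900; C₋=(7.4784,-1.9750) cross=-19.900
θ=240°:   branch - wants cross < 0 → take C=(7.4784,-1.9750) (cross=-19.900)
θ=240°: ex = (C−B)/|BC| = (0.9976,0.0692); ey = (-0.0692,0.9976)
θ=240°: P = B + -2.39·ex + 3.16·ey = (-4.1030,0.3889)

θ=125°: -1.15 6.38
θ=220°: -4.29 1.50
θ=240°: -4.10 0.39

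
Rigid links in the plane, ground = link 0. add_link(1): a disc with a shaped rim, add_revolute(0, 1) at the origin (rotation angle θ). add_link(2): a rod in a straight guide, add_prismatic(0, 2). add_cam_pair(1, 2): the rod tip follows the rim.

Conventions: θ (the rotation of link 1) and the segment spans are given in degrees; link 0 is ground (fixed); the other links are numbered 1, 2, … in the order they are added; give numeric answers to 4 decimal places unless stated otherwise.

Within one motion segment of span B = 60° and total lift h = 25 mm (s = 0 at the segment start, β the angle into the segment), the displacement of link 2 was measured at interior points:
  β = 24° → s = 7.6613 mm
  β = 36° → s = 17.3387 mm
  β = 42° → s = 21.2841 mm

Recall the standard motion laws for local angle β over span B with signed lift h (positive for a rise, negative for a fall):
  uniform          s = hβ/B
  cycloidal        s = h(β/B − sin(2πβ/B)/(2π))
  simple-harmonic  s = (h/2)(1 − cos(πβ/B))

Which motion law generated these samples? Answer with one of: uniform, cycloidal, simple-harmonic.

candidates at β/B = r: uniform s = h·r (linear in β); cycloidal s = h·(r − sin(2πr)/(2π)); simple-harmonic s = (h/2)(1 − cos(πr))
β=24°: printed 7.6613 | uniform 10.0000, cycloidal 7.6613, simple-harmonic 8.6373
β=36°: printed 17.3387 | uniform 15.0000, cycloidal 17.3387, simple-harmonic 16.3627
β=42°: printed 21.2841 | uniform 17.5000, cycloidal 21.2841, simple-harmonic 19.8473
only one law matches every sample → cycloidal

cycloidal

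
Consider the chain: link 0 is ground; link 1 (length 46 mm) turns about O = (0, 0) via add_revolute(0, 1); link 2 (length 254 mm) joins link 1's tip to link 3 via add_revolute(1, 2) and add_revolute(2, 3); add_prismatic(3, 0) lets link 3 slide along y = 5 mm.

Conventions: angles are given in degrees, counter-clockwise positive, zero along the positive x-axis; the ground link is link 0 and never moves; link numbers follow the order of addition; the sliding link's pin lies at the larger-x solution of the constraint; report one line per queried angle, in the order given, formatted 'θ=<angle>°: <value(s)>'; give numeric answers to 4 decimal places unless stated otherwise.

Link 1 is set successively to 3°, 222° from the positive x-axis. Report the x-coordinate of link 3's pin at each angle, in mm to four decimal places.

geometry: r = 46 mm, L = 254 mm, e = 5 mm
θ=3°: crank pin P = (r cos θ, r sin θ) = (45.936959, 2.407454)
θ=3°: h = r sin θ − e = 2.407454 − 5 = -2.592546
θ=3°: x = r cos θ + √(L² − h²) = 45.936959 + 253.986769 = 299.923727
θ=222°: crank pin P = (r cos θ, r sin θ) = (-34.184662, -30.780008)
θ=222°: h = r sin θ − e = -30.780008 − 5 = -35.780008
θ=222°: x = r cos θ + √(L² − h²) = -34.184662 + 251.467276 = 217.282614

θ=3°: 299.9237
θ=222°: 217.2826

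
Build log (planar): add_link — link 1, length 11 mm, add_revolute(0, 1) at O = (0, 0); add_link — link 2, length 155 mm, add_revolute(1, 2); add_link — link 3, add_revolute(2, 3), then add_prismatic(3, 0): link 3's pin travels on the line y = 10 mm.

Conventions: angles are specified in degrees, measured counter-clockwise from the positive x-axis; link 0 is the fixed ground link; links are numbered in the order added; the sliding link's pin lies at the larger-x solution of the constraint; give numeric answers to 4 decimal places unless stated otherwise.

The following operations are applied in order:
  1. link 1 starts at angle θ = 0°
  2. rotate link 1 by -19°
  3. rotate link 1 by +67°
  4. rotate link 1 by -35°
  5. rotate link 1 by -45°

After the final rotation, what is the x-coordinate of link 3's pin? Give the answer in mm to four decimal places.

geometry: r = 11 mm, L = 155 mm, e = 10 mm; θ starts at 0°
rotate link 1 by -19°: θ ← 0° -19° = -19°
rotate link 1 by +67°: θ ← -19° +67° = 48°
rotate link 1 by -35°: θ ← 48° -35° = 13°
rotate link 1 by -45°: θ ← 13° -45° = -32°
crank pin P = (r cos θ, r sin θ) = (9.328529, -5.829112)
h = r sin θ − e = -5.829112 − 10 = -15.829112
x = r cos θ + √(L² − h²) = 9.328529 + 154.189621 = 163.518150

163.5182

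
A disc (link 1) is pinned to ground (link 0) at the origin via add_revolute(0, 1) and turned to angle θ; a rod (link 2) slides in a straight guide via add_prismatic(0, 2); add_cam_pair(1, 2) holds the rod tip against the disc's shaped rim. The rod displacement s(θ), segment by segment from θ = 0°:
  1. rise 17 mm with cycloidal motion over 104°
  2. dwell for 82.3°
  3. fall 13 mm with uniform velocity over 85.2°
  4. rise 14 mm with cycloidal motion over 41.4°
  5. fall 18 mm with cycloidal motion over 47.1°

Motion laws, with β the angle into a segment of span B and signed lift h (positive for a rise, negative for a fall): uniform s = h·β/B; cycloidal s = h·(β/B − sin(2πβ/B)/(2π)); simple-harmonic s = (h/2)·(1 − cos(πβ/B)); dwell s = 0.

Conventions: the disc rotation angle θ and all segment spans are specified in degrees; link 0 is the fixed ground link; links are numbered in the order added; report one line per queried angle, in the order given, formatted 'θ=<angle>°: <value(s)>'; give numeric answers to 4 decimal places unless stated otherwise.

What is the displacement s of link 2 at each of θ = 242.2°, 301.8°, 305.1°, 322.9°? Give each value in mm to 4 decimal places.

segment 1 (0° to 104°, cycloidal, h = 17) is passed completely: s = 0.0000 + (17) = 17.0000
segment 2 (104° to 186.3°, dwell): s unchanged at 17.0000
θ = 242.2° falls in segment 3 (186.3° to 271.5°, uniform, h = -13): β = 242.2 − 186.3 = 55.9°, B = 85.2°; Δs = -13·55.9/85.2 = -8.5293; s = 17.0000 − 8.5293 = 8.4707
segment 3 (186.3° to 271.5°, uniform, h = -13) is passed completely: s = 17.0000 + (-13) = 4.0000
θ = 301.8° falls in segment 4 (271.5° to 312.9°, cycloidal, h = 14): β = 301.8 − 271.5 = 30.3°, B = 41.4°; Δs = 14·(0.7319 − sin(2π·0.7319)/(2π)) = 12.4601; s = 4.0000 + 12.4601 = 16.4601
θ = 305.1° falls in segment 4 (271.5° to 312.9°, cycloidal, h = 14): β = 305.1 − 271.5 = 33.6°, B = 41.4°; Δs = 14·(0.8116 − sin(2π·0.8116)/(2π)) = 13.4257; s = 4.0000 + 13.4257 = 17.4257
segment 4 (271.5° to 312.9°, cycloidal, h = 14) is passed completely: s = 4.0000 + (14) = 18.0000
θ = 322.9° falls in segment 5 (312.9° to 360°, cycloidal, h = -18): β = 322.9 − 312.9 = 10°, B = 47.1°; Δs = -18·(0.2123 − sin(2π·0.2123)/(2π)) = -1.0368; s = 18.0000 − 1.0368 = 16.9632

θ=242.2°: 8.4707
θ=301.8°: 16.4601
θ=305.1°: 17.4257
θ=322.9°: 16.9632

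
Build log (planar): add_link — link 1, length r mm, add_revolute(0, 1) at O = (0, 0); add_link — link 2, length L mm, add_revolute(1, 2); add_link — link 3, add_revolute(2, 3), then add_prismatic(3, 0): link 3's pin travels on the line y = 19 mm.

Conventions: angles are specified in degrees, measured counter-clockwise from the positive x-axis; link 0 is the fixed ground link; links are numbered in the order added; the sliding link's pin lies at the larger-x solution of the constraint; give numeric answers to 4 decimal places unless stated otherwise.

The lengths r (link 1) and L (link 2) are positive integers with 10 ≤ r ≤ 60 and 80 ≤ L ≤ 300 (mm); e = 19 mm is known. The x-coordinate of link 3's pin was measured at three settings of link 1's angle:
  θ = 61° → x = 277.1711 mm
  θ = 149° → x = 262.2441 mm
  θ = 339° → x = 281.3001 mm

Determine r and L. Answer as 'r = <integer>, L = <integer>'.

constraint per measurement: (x − r cos θ)² + (r sin θ − e)² = L²
subtracting the θ₁ and θ₂ equations cancels the r² and L² terms:
r = (x₁² − x₂²) / (2[(x₁cos θ₁ + e sin θ₁) − (x₂cos θ₂ + e sin θ₂)]) = 11.0000 → r = 11
L² = (x₁ − r cos θ₁)² + (r sin θ₁ − e)² = 73983.9729 → L = 272.0000 → L = 272
check at θ₃=339°: x = 281.3001 (printed 281.3001) ✓

r = 11, L = 272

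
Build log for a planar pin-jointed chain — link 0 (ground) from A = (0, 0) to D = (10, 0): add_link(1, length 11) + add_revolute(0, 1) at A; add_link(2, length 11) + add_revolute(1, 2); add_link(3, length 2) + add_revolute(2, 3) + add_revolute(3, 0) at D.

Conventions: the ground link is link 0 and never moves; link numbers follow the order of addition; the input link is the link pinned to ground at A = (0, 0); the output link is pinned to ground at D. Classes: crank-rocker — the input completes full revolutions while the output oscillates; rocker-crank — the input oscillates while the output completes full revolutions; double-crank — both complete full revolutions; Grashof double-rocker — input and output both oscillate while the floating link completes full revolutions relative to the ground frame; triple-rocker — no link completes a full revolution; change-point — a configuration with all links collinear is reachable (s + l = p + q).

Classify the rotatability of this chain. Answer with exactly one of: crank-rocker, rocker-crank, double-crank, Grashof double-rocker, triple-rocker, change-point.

lengths: ground=10, input=11, coupler=11, output=2
sorted: s=2 (shortest), l=11 (longest), p+q=21
s + l = 13 vs p + q = 21
s + l < p + q (Grashof) with shortest = output link → rocker-crank

rocker-crank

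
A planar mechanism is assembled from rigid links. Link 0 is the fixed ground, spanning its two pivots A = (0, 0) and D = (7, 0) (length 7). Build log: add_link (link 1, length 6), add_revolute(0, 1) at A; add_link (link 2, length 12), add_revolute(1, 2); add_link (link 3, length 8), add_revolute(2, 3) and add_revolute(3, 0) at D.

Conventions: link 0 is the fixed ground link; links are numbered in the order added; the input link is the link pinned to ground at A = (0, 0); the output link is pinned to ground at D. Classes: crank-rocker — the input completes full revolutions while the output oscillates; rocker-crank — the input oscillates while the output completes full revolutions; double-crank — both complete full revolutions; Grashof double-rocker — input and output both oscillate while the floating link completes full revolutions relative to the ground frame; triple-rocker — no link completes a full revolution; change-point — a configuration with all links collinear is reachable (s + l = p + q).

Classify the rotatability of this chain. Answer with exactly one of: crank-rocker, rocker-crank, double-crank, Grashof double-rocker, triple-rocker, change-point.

lengths: ground=7, input=6, coupler=12, output=8
sorted: s=6 (shortest), l=12 (longest), p+q=15
s + l = 18 vs p + q = 15
s + l > p + q → non-Grashof → no link fully rotates → triple-rocker

triple-rocker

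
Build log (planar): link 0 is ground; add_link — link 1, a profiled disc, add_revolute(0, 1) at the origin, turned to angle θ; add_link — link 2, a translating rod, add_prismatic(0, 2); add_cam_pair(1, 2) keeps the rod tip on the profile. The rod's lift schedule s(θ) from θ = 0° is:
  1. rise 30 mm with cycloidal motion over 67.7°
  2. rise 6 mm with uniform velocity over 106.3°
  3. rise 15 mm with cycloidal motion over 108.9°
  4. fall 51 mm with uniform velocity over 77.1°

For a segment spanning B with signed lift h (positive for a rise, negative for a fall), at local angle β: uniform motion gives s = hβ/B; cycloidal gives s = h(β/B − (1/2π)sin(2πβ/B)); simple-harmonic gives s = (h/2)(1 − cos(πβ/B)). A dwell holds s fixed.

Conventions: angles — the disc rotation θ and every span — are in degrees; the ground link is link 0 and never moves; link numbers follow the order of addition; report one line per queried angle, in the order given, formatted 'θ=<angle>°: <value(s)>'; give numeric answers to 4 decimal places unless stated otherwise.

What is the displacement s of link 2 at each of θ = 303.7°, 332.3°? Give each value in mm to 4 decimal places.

seg 1 [0°–67.7°] cycloidal, h=30: full span → s += 30 → s = 30.0000
seg 2 [67.7°–174°] uniform, h=6: full span → s += 6 → s = 36.0000
seg 3 [174°–282.9°] cycloidal, h=15: full span → s += 15 → s = 51.0000
seg 4 [282.9°–360°] uniform, h=-51: θ=303.7° here. β=20.8, B=77.1. -51·20.8/77.1 = -13.7588 → s = 37.2412
seg 4 [282.9°–360°] uniform, h=-51: θ=332.3° here. β=49.4, B=77.1. -51·49.4/77.1 = -32.6770 → s = 18.3230

θ=303.7°: 37.2412
θ=332.3°: 18.3230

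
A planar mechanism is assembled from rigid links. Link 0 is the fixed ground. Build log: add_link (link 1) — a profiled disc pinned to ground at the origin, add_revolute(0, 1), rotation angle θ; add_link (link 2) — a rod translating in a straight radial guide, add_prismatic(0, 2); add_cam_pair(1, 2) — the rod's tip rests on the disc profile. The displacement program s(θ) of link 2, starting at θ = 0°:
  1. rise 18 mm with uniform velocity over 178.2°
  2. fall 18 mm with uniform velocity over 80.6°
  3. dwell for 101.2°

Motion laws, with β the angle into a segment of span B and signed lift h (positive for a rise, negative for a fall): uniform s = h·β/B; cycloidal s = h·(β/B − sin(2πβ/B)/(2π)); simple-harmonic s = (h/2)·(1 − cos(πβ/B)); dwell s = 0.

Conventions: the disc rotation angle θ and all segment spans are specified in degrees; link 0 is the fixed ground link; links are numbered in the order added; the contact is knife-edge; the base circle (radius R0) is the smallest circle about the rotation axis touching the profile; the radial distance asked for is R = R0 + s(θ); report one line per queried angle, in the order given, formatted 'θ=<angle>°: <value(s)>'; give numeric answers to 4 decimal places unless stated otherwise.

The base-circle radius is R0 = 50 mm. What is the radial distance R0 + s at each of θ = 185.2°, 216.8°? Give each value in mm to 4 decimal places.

seg 1 [0°–178.2°] uniform, h=18: full span → s += 18 → s = 18.0000
seg 2 [178.2°–258.8°] uniform, h=-18: θ=185.2° here. β=7, B=80.6. -18·7/80.6 = -1.5633 → s = 16.4367
seg 2 [178.2°–258.8°] uniform, h=-18: θ=216.8° here. β=38.6, B=80.6. -18·38.6/80.6 = -8.6203 → s = 9.3797
θ=185.2°: R = R0 + s = 50 + 16.4367 = 66.4367
θ=216.8°: R = R0 + s = 50 + 9.3797 = 59.3797

θ=185.2°: 66.4367
θ=216.8°: 59.3797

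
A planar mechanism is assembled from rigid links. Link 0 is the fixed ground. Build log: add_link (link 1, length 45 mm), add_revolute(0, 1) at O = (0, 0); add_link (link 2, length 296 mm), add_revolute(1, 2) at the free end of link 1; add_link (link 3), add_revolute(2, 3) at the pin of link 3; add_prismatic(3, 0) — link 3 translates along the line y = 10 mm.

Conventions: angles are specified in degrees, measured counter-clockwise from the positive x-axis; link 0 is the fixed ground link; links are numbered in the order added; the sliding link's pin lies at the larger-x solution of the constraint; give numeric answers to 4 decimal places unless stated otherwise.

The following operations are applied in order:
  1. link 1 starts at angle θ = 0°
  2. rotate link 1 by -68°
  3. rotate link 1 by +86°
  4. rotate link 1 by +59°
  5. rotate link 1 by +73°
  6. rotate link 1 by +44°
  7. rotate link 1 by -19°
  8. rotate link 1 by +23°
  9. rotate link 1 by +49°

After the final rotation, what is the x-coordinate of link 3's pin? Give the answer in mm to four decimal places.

geometry: r = 45 mm, L = 296 mm, e = 10 mm; θ starts at 0°
rotate link 1 by -68°: θ ← 0° -68° = -68°
rotate link 1 by +86°: θ ← -68° +86° = 18°
rotate link 1 by +59°: θ ← 18° +59° = 77°
rotate link 1 by +73°: θ ← 77° +73° = 150°
rotate link 1 by +44°: θ ← 150° +44° = 194°
rotate link 1 by -19°: θ ← 194° -19° = 175°
rotate link 1 by +23°: θ ← 175° +23° = 198°
rotate link 1 by +49°: θ ← 198° +49° = 247°
crank pin P = (r cos θ, r sin θ) = (-17.582901, -41.422718)
h = r sin θ − e = -41.422718 − 10 = -51.422718
x = r cos θ + √(L² − h²) = -17.582901 + 291.499064 = 273.916163

273.9162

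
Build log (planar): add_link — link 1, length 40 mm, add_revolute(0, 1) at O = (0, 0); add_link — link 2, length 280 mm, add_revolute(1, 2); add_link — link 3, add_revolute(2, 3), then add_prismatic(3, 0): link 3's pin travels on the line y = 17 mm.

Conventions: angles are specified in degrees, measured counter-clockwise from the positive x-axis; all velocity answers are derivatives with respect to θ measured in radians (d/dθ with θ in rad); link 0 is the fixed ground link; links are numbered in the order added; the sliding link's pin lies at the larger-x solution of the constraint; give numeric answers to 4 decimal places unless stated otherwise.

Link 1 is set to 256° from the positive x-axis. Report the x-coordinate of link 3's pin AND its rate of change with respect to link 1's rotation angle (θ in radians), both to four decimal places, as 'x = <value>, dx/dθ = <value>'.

geometry: r = 40 mm, L = 280 mm, e = 17 mm
crank pin P = (r cos θ, r sin θ) = (-9.676876, -38.811829)
h = r sin θ − e = -38.811829 − 17 = -55.811829
x = r cos θ + √(L² − h²) = -9.676876 + 274.381194 = 264.704318
dx/dθ = −r sin θ − h·r cos θ/√(L² − h²) (θ in radians; h = -55.811829) = 36.843457

x = 264.7043, dx/dθ = 36.8435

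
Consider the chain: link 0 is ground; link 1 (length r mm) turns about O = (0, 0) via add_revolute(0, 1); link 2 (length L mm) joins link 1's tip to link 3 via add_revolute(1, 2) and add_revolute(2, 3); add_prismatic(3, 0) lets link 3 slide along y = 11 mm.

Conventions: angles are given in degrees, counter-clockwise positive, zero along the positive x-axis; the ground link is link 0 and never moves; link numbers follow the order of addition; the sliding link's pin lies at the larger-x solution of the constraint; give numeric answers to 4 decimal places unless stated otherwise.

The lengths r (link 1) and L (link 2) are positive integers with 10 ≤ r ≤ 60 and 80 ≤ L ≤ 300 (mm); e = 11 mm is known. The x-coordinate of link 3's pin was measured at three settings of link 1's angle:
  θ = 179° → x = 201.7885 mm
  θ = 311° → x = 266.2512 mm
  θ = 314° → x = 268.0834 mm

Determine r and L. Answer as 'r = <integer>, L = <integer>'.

constraint per measurement: (x − r cos θ)² + (r sin θ − e)² = L²
subtracting the θ₁ and θ₂ equations cancels the r² and L² terms:
r = (x₁² − x₂²) / (2[(x₁cos θ₁ + e sin θ₁) − (x₂cos θ₂ + e sin θ₂)]) = 41.0000 → r = 41
L² = (x₁ − r cos θ₁)² + (r sin θ₁ − e)² = 59048.9935 → L = 243.0000 → L = 243
check at θ₃=314°: x = 268.0834 (printed 268.0834) ✓

r = 41, L = 243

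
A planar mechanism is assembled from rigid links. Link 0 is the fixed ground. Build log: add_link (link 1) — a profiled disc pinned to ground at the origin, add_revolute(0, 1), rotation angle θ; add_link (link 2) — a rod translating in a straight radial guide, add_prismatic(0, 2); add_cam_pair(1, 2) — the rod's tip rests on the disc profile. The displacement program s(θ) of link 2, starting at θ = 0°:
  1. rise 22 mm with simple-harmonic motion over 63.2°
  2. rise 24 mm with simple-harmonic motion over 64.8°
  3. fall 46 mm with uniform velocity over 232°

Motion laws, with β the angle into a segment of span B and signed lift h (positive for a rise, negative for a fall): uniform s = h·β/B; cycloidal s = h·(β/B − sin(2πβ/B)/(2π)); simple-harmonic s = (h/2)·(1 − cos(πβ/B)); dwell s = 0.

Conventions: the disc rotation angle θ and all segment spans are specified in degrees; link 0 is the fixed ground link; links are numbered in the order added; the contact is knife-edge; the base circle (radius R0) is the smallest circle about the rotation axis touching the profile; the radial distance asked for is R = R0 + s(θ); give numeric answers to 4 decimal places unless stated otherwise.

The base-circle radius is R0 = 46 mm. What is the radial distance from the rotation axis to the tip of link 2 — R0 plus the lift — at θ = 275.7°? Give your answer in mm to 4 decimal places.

seg 1 [0°–63.2°] simple-harmonic, h=22: full span → s += 22 → s = 22.0000
seg 2 [63.2°–128°] simple-harmonic, h=24: full span → s += 24 → s = 46.0000
seg 3 [128°–360°] uniform, h=-46: θ=275.7° here. β=147.7, B=232. -46·147.7/232 = -29.2853 → s = 16.7147
R = R0 + s = 46 + 16.7147 = 62.7147

62.7147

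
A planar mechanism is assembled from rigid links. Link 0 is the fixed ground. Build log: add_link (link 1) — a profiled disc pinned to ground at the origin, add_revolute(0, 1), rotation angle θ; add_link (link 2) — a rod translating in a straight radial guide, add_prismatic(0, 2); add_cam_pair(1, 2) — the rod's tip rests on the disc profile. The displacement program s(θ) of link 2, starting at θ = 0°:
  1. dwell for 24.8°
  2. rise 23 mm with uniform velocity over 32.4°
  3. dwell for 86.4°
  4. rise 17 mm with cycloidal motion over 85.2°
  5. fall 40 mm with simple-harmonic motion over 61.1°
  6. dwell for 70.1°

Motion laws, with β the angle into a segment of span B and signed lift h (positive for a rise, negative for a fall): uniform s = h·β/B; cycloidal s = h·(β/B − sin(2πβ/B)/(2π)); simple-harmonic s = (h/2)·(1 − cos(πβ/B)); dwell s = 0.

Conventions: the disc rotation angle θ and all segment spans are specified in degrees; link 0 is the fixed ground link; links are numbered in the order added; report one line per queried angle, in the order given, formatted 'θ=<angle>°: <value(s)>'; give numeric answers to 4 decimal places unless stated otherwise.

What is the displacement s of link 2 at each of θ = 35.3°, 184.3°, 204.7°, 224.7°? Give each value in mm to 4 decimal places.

seg 1 [0°–24.8°] dwell: s stays 0.0000
seg 2 [24.8°–57.2°] uniform, h=23: θ=35.3° here. β=10.5, B=32.4. 23·10.5/32.4 = 7.4537 → s = 7.4537
seg 2 [24.8°–57.2°] uniform, h=23: full span → s += 23 → s = 23.0000
seg 3 [57.2°–143.6°] dwell: s stays 23.0000
seg 4 [143.6°–228.8°] cycloidal, h=17: θ=184.3° here. β=40.7, B=85.2. 17·(0.4777 − sin(2π·0.4777)/(2π)) = 7.7430 → s = 30.7430
seg 4 [143.6°–228.8°] cycloidal, h=17: θ=204.7° here. β=61.1, B=85.2. 17·(0.7171 − sin(2π·0.7171)/(2π)) = 14.8395 → s = 37.8395
seg 4 [143.6°–228.8°] cycloidal, h=17: θ=224.7° here. β=81.1, B=85.2. 17·(0.9519 − sin(2π·0.9519)/(2π)) = 16.9876 → s = 39.9876

θ=35.3°: 7.4537
θ=184.3°: 30.7430
θ=204.7°: 37.8395
θ=224.7°: 39.9876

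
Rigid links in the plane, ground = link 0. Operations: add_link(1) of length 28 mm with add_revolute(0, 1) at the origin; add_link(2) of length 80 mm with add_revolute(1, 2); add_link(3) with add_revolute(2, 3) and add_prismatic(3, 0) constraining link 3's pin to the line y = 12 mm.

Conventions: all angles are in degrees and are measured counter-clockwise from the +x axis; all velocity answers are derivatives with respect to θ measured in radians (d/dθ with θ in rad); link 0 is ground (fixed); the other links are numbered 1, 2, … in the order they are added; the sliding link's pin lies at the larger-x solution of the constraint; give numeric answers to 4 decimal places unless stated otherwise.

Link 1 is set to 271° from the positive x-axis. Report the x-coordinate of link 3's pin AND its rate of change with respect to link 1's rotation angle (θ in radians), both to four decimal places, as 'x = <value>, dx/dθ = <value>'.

geometry: r = 28 mm, L = 80 mm, e = 12 mm
crank pin P = (r cos θ, r sin θ) = (0.488667, -27.995735)
h = r sin θ − e = -27.995735 − 12 = -39.995735
x = r cos θ + √(L² − h²) = 0.488667 + 69.284494 = 69.773162
dx/dθ = −r sin θ − h·r cos θ/√(L² − h²) (θ in radians; h = -39.995735) = 28.277828

x = 69.7732, dx/dθ = 28.2778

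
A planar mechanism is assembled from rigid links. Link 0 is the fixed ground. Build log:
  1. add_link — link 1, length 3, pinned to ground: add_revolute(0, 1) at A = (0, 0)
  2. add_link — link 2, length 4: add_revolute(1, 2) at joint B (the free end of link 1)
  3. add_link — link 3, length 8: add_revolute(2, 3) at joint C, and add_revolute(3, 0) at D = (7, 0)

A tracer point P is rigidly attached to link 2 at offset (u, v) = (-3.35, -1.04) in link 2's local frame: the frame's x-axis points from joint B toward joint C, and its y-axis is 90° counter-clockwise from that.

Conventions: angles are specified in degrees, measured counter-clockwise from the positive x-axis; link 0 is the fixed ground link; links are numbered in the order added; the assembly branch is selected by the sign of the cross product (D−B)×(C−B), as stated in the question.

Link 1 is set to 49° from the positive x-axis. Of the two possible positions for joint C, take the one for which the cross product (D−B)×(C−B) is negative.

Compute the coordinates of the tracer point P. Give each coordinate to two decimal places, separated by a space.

A=(0,0), D=(7.00,0)
B = A + 3.00·(cos49°, sin49°) = (1.9682, 2.2641)
|BD| = 5.5177
circle(B,4.00) ∩ circle(D,8.00): a=-1.5907, h=3.6701
  candidates: C₊=(2.0235,6.2637) cross=20.251; C₋=(-0.9884,-0.4300) cross=-20.251
  branch - wants cross < 0 → take C=(-0.9884,-0.4300) (cross=-20.251)
ex = (C−B)/|BC| = (-0.7392,-0.6735); ey = (0.6735,-0.7392)
P = B + -3.35·ex + -1.04·ey = (3.7439,5.2892)

3.74 5.29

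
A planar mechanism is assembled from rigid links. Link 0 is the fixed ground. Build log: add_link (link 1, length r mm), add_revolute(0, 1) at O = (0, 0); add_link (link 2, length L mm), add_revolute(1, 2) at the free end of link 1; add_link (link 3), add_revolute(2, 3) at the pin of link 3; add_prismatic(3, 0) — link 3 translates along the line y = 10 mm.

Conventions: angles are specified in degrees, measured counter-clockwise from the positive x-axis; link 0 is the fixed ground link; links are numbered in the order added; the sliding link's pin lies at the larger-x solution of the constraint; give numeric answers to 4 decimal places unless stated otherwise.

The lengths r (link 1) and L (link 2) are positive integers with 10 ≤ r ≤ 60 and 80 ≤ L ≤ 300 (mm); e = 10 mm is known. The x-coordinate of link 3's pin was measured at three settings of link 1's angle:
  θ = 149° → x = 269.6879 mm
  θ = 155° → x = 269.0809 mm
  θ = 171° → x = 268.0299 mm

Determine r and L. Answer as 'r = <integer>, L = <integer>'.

constraint per measurement: (x − r cos θ)² + (r sin θ − e)² = L²
subtracting the θ₁ and θ₂ equations cancels the r² and L² terms:
r = (x₁² − x₂²) / (2[(x₁cos θ₁ + e sin θ₁) − (x₂cos θ₂ + e sin θ₂)]) = 11.9997 → r = 12
L² = (x₁ − r cos θ₁)² + (r sin θ₁ − e)² = 78399.9779 → L = 280.0000 → L = 280
check at θ₃=171°: x = 268.0299 (printed 268.0299) ✓

r = 12, L = 280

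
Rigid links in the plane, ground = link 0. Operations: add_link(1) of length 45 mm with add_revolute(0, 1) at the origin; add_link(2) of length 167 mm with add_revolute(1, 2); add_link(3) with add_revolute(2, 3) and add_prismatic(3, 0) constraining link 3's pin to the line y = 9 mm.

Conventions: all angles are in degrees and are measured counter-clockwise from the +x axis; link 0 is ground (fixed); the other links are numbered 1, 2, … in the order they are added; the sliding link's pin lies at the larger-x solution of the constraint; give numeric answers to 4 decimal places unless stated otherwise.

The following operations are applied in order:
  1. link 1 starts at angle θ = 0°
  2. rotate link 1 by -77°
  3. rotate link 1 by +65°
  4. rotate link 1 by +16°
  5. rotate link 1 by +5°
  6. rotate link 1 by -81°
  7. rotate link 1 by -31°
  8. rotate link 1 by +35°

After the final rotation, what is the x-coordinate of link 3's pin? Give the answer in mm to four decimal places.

geometry: r = 45 mm, L = 167 mm, e = 9 mm; θ starts at 0°
rotate link 1 by -77°: θ ← 0° -77° = -77°
rotate link 1 by +65°: θ ← -77° +65° = -12°
rotate link 1 by +16°: θ ← -12° +16° = 4°
rotate link 1 by +5°: θ ← 4° +5° = 9°
rotate link 1 by -81°: θ ← 9° -81° = -72°
rotate link 1 by -31°: θ ← -72° -31° = -103°
rotate link 1 by +35°: θ ← -103° +35° = -68°
crank pin P = (r cos θ, r sin θ) = (16.857297, -41.723273)
h = r sin θ − e = -41.723273 − 9 = -50.723273
x = r cos θ + √(L² − h²) = 16.857297 + 159.110495 = 175.967791

175.9678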